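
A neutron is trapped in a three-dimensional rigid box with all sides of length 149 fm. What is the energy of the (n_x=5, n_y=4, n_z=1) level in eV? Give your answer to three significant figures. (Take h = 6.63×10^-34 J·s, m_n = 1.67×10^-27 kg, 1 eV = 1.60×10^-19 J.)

E = 3.89×10^5 eV

For a 3D rectangular well E = (h²/8m_n)·Σ n_i²/L_i² = (6.63×10^-34)²/(8·1.67×10^-27) · [5²/(149 fm)² + 4²/(149 fm)² + 1²/(149 fm)²].
Evaluating gives E = 6.224×10^-14 J = 3.89×10^5 eV.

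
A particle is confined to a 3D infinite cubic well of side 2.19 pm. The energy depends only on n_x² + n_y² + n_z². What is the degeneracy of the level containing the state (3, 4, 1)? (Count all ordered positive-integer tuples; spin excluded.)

degeneracy = 6

The level has n_x² + n_y² + n_z² = 26. The ordered positive-integer solutions are (1, 3, 4), (1, 4, 3), (3, 1, 4), (3, 4, 1), (4, 1, 3), (4, 3, 1).
That gives 6 states.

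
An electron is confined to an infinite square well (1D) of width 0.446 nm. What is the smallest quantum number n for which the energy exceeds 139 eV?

n = 9

E_1 = h²/(8m_eL²) = 3.029×10^-19 J = 1.891 eV.
Need n² > 139/1.891 = 73.51, i.e. n > 8.574.
The smallest integer satisfying this is n = 9.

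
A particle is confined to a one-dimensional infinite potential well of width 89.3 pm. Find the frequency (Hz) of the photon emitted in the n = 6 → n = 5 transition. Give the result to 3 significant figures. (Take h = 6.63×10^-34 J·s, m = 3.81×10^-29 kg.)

E_1 = h²/(8mL²) = 1.808×10^-19 J and ΔE = (6² − 5²)E_1 = 1.989×10^-18 J.
f = ΔE/h = 1.989×10^-18/6.63×10^-34 = 3.00×10^15 Hz.

f = 3.00×10^15 Hz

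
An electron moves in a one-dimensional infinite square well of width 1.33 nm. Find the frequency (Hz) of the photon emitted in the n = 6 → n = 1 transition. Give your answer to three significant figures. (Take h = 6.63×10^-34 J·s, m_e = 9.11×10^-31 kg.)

E_1 = h²/(8m_eL²) = 3.410×10^-20 J and ΔE = (6² − 1²)E_1 = 1.194×10^-18 J.
f = ΔE/h = 1.194×10^-18/6.63×10^-34 = 1.80×10^15 Hz.

f = 1.80×10^15 Hz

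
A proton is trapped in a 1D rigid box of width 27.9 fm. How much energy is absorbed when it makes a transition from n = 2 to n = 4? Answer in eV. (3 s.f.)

E_1 = h²/(8m_pL²) = 4.214×10^-14 J.
|ΔE| = |2² − 4²|·E_1 = 12·4.214×10^-14 J = 5.057×10^-13 J = 3.16×10^6 eV.

|ΔE| = 3.16×10^6 eV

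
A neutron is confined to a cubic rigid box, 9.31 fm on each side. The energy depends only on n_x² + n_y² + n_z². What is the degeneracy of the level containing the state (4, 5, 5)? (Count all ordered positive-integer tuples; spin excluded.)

degeneracy = 12

The level has n_x² + n_y² + n_z² = 66. The ordered positive-integer solutions are (1, 1, 8), (1, 4, 7), (1, 7, 4), (1, 8, 1), (4, 1, 7), (4, 5, 5), (4, 7, 1), (5, 4, 5), (5, 5, 4), (7, 1, 4), (7, 4, 1), (8, 1, 1).
That gives 12 states.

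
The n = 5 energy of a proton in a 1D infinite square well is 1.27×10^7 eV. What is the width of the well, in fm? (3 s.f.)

From E_n = n²h²/(8m_pL²), L = n·h/√(8m_pE_n).
E_5 = 1.27×10^7 eV = 2.035×10^-12 J, so L = 5·6.626×10^-34/√(8·1.673×10^-27·2.035×10^-12) = 2.01×10^-14 m = 20.1 fm.

L = 20.1 fm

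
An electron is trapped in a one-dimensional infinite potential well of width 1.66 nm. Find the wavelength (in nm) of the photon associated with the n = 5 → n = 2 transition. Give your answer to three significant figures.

E_1 = h²/(8m_eL²) = 2.186×10^-20 J, so ΔE = (5² − 2²)E_1 = 4.591×10^-19 J.
λ = hc/ΔE = (6.626×10^-34·2.998×10^8)/4.591×10^-19 = 4.33×10^-7 m = 433 nm.

λ = 433 nm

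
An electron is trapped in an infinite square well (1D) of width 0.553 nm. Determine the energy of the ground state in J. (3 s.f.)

E_1 = 1.97×10^-19 J

For an infinite well E_n = n²h²/(8m_eL²), so E_1 = h²/(8m_eL²) = (6.626×10^-34)²/(8·9.109×10^-31·(5.53×10^-10 m)²) = 1.970×10^-19 J.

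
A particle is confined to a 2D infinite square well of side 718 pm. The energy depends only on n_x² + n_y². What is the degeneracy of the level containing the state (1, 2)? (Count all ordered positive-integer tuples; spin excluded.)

degeneracy = 2

The level has n_x² + n_y² = 5. The ordered positive-integer solutions are (1, 2), (2, 1).
That gives 2 states.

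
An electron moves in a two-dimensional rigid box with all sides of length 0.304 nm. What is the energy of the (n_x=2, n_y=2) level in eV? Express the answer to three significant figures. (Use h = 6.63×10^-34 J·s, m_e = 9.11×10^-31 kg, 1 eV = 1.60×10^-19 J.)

E = 32.6 eV

For a 2D rectangular well E = (h²/8m_e)·Σ n_i²/L_i² = (6.63×10^-34)²/(8·9.11×10^-31) · [2²/(0.304 nm)² + 2²/(0.304 nm)²].
Evaluating gives E = 5.221×10^-18 J = 32.6 eV.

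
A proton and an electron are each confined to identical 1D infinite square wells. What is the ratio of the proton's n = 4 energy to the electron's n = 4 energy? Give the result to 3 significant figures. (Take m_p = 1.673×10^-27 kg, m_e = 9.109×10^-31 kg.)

E_n ∝ 1/m at fixed n and L, so the ratio is m_e/m_p = 9.109×10^-31/1.673×10^-27 = 5.44×10^-4.

5.44×10^-4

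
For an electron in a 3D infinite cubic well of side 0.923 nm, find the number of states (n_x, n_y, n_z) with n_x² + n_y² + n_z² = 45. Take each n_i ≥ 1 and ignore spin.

The level has n_x² + n_y² + n_z² = 45. The ordered positive-integer solutions are (2, 4, 5), (2, 5, 4), (4, 2, 5), (4, 5, 2), (5, 2, 4), (5, 4, 2).
That gives 6 states.

degeneracy = 6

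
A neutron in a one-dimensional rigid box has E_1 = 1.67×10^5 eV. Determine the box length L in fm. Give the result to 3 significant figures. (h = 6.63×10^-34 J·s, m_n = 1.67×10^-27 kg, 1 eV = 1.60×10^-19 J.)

L = 35.1 fm

From E_n = n²h²/(8m_nL²), L = n·h/√(8m_nE_n).
E_1 = 1.67×10^5 eV = 2.672×10^-14 J, so L = 1·6.63×10^-34/√(8·1.67×10^-27·2.672×10^-14) = 3.51×10^-14 m = 35.1 fm.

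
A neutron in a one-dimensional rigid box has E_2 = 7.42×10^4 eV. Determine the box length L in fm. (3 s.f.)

L = 105 fm

From E_n = n²h²/(8m_nL²), L = n·h/√(8m_nE_n).
E_2 = 7.42×10^4 eV = 1.189×10^-14 J, so L = 2·6.626×10^-34/√(8·1.675×10^-27·1.189×10^-14) = 1.05×10^-13 m = 105 fm.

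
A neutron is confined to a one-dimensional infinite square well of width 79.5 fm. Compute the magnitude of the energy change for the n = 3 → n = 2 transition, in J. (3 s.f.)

|ΔE| = 2.59×10^-14 J

E_1 = h²/(8m_nL²) = 5.184×10^-15 J.
|ΔE| = |3² − 2²|·E_1 = 5·5.184×10^-15 J = 2.59×10^-14 J.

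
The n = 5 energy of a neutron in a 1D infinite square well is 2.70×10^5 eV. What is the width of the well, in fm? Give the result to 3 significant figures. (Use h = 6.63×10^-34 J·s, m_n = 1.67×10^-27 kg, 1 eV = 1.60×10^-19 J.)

From E_n = n²h²/(8m_nL²), L = n·h/√(8m_nE_n).
E_5 = 2.70×10^5 eV = 4.320×10^-14 J, so L = 5·6.63×10^-34/√(8·1.67×10^-27·4.320×10^-14) = 1.38×10^-13 m = 138 fm.

L = 138 fm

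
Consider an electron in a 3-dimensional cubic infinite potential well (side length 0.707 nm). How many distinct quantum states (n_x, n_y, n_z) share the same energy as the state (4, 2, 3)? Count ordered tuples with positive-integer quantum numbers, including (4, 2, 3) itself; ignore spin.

The level has n_x² + n_y² + n_z² = 29. The ordered positive-integer solutions are (2, 3, 4), (2, 4, 3), (3, 2, 4), (3, 4, 2), (4, 2, 3), (4, 3, 2).
That gives 6 states.

degeneracy = 6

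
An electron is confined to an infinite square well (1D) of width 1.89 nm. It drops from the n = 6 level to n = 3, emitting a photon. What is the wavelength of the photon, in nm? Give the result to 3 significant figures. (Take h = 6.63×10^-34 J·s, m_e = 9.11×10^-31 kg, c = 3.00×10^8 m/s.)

E_1 = h²/(8m_eL²) = 1.688×10^-20 J, so ΔE = (6² − 3²)E_1 = 4.558×10^-19 J.
λ = hc/ΔE = (6.63×10^-34·3.00×10^8)/4.558×10^-19 = 4.36×10^-7 m = 436 nm.

λ = 436 nm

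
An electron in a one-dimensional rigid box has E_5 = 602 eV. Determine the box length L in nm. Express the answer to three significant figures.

From E_n = n²h²/(8m_eL²), L = n·h/√(8m_eE_n).
E_5 = 602 eV = 9.644×10^-17 J, so L = 5·6.626×10^-34/√(8·9.109×10^-31·9.644×10^-17) = 1.25×10^-10 m = 0.125 nm.

L = 0.125 nm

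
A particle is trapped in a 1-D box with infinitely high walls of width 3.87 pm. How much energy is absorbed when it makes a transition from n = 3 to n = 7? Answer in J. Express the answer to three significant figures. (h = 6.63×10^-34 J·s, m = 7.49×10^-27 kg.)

E_1 = h²/(8mL²) = 4.898×10^-19 J.
|ΔE| = |3² − 7²|·E_1 = 40·4.898×10^-19 J = 1.96×10^-17 J.

|ΔE| = 1.96×10^-17 J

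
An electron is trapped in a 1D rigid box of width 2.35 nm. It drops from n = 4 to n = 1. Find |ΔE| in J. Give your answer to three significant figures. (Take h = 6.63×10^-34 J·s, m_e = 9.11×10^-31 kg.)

E_1 = h²/(8m_eL²) = 1.092×10^-20 J.
|ΔE| = |4² − 1²|·E_1 = 15·1.092×10^-20 J = 1.64×10^-19 J.

|ΔE| = 1.64×10^-19 J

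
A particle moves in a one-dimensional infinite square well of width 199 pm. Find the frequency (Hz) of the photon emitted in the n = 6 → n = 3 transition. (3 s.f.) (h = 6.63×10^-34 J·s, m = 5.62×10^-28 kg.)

E_1 = h²/(8mL²) = 2.469×10^-21 J and ΔE = (6² − 3²)E_1 = 6.666×10^-20 J.
f = ΔE/h = 6.666×10^-20/6.63×10^-34 = 1.01×10^14 Hz.

f = 1.01×10^14 Hz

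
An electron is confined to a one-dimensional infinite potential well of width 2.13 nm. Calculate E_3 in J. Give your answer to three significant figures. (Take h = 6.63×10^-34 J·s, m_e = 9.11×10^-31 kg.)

For an infinite well E_n = n²h²/(8m_eL²), so E_1 = h²/(8m_eL²) = (6.63×10^-34)²/(8·9.11×10^-31·(2.13×10^-9 m)²) = 1.329×10^-20 J.
Then E_3 = 3²·E_1 = 9·1.329×10^-20 J = 1.20×10^-19 J.

E_3 = 1.20×10^-19 J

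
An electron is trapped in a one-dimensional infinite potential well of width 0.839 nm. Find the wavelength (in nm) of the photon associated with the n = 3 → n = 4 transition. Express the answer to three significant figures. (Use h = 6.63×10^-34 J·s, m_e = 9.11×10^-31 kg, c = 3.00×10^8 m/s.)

λ = 332 nm

E_1 = h²/(8m_eL²) = 8.568×10^-20 J, so ΔE = (4² − 3²)E_1 = 5.998×10^-19 J.
λ = hc/ΔE = (6.63×10^-34·3.00×10^8)/5.998×10^-19 = 3.32×10^-7 m = 332 nm.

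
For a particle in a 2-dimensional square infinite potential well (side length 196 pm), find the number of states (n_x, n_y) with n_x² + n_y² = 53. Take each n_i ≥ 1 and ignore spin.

The level has n_x² + n_y² = 53. The ordered positive-integer solutions are (2, 7), (7, 2).
That gives 2 states.

degeneracy = 2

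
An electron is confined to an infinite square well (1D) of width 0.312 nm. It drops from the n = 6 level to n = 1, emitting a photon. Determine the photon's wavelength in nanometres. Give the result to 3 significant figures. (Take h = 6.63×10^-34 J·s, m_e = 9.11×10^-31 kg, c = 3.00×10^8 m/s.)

λ = 9.17 nm

E_1 = h²/(8m_eL²) = 6.196×10^-19 J, so ΔE = (6² − 1²)E_1 = 2.169×10^-17 J.
λ = hc/ΔE = (6.63×10^-34·3.00×10^8)/2.169×10^-17 = 9.17×10^-9 m = 9.17 nm.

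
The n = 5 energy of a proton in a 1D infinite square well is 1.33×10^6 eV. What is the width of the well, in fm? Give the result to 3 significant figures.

L = 62.0 fm

From E_n = n²h²/(8m_pL²), L = n·h/√(8m_pE_n).
E_5 = 1.33×10^6 eV = 2.131×10^-13 J, so L = 5·6.626×10^-34/√(8·1.673×10^-27·2.131×10^-13) = 6.20×10^-14 m = 62.0 fm.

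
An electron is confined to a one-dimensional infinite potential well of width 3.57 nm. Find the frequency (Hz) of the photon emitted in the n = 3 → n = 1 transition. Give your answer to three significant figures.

f = 5.71×10^13 Hz

E_1 = h²/(8m_eL²) = 4.727×10^-21 J and ΔE = (3² − 1²)E_1 = 3.782×10^-20 J.
f = ΔE/h = 3.782×10^-20/6.626×10^-34 = 5.71×10^13 Hz.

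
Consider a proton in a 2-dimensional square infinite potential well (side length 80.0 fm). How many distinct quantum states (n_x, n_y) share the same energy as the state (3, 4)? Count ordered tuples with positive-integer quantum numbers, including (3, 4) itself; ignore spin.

The level has n_x² + n_y² = 25. The ordered positive-integer solutions are (3, 4), (4, 3).
That gives 2 states.

degeneracy = 2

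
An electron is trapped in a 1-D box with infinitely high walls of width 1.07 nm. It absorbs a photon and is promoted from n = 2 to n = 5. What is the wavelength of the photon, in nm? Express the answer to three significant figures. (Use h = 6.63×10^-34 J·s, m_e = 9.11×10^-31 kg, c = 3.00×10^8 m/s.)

λ = 180 nm

E_1 = h²/(8m_eL²) = 5.268×10^-20 J, so ΔE = (5² − 2²)E_1 = 1.106×10^-18 J.
λ = hc/ΔE = (6.63×10^-34·3.00×10^8)/1.106×10^-18 = 1.80×10^-7 m = 180 nm.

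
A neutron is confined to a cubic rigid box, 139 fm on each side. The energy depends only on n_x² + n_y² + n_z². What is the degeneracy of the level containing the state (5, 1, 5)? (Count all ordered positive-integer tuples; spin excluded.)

degeneracy = 6

The level has n_x² + n_y² + n_z² = 51. The ordered positive-integer solutions are (1, 1, 7), (1, 5, 5), (1, 7, 1), (5, 1, 5), (5, 5, 1), (7, 1, 1).
That gives 6 states.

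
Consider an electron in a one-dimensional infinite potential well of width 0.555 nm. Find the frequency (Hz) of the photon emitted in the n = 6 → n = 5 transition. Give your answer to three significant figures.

E_1 = h²/(8m_eL²) = 1.956×10^-19 J and ΔE = (6² − 5²)E_1 = 2.152×10^-18 J.
f = ΔE/h = 2.152×10^-18/6.626×10^-34 = 3.25×10^15 Hz.

f = 3.25×10^15 Hz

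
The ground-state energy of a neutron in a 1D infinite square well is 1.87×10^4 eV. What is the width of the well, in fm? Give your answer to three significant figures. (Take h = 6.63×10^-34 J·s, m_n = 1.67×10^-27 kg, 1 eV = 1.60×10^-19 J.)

From E_n = n²h²/(8m_nL²), L = n·h/√(8m_nE_n).
E_1 = 1.87×10^4 eV = 2.992×10^-15 J, so L = 1·6.63×10^-34/√(8·1.67×10^-27·2.992×10^-15) = 1.05×10^-13 m = 105 fm.

L = 105 fm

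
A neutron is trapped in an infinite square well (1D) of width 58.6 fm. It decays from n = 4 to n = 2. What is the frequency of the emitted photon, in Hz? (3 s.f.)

f = 1.73×10^20 Hz

E_1 = h²/(8m_nL²) = 9.541×10^-15 J and ΔE = (4² − 2²)E_1 = 1.145×10^-13 J.
f = ΔE/h = 1.145×10^-13/6.626×10^-34 = 1.73×10^20 Hz.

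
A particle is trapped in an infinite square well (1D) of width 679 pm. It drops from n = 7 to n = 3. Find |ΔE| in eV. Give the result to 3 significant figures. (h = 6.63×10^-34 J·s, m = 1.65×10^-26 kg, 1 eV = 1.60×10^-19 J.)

E_1 = h²/(8mL²) = 7.223×10^-24 J.
|ΔE| = |7² − 3²|·E_1 = 40·7.223×10^-24 J = 2.889×10^-22 J = 0.00181 eV.

|ΔE| = 0.00181 eV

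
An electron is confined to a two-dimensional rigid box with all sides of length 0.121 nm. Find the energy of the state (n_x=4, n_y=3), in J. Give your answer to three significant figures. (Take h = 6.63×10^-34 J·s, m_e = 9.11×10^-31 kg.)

E = 1.03×10^-16 J

For a 2D rectangular well E = (h²/8m_e)·Σ n_i²/L_i² = (6.63×10^-34)²/(8·9.11×10^-31) · [4²/(0.121 nm)² + 3²/(0.121 nm)²].
Evaluating gives E = 1.03×10^-16 J.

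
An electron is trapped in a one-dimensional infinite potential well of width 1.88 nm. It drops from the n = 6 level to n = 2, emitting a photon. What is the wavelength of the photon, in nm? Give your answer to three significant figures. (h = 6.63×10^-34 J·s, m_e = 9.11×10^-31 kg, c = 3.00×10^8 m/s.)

E_1 = h²/(8m_eL²) = 1.706×10^-20 J, so ΔE = (6² − 2²)E_1 = 5.459×10^-19 J.
λ = hc/ΔE = (6.63×10^-34·3.00×10^8)/5.459×10^-19 = 3.64×10^-7 m = 364 nm.

λ = 364 nm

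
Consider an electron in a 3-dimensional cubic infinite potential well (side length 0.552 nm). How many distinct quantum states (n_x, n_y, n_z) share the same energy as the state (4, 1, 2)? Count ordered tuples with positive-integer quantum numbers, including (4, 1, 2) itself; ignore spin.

degeneracy = 6

The level has n_x² + n_y² + n_z² = 21. The ordered positive-integer solutions are (1, 2, 4), (1, 4, 2), (2, 1, 4), (2, 4, 1), (4, 1, 2), (4, 2, 1).
That gives 6 states.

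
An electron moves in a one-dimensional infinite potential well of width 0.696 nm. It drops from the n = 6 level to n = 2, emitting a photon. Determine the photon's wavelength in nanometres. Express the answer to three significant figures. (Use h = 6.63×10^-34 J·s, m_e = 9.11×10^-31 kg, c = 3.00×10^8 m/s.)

E_1 = h²/(8m_eL²) = 1.245×10^-19 J, so ΔE = (6² − 2²)E_1 = 3.984×10^-18 J.
λ = hc/ΔE = (6.63×10^-34·3.00×10^8)/3.984×10^-18 = 4.99×10^-8 m = 49.9 nm.

λ = 49.9 nm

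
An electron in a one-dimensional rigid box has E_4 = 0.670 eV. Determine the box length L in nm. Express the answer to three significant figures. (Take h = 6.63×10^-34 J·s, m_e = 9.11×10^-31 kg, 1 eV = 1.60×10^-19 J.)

L = 3.00 nm

From E_n = n²h²/(8m_eL²), L = n·h/√(8m_eE_n).
E_4 = 0.670 eV = 1.072×10^-19 J, so L = 4·6.63×10^-34/√(8·9.11×10^-31·1.072×10^-19) = 3.00×10^-9 m = 3.00 nm.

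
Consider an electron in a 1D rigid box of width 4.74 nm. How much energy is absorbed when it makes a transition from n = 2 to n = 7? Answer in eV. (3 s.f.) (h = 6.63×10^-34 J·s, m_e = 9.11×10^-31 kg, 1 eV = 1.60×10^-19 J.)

|ΔE| = 0.755 eV

E_1 = h²/(8m_eL²) = 2.684×10^-21 J.
|ΔE| = |2² − 7²|·E_1 = 45·2.684×10^-21 J = 1.208×10^-19 J = 0.755 eV.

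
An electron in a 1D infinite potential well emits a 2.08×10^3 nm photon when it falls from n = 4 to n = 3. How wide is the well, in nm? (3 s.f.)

The photon carries ΔE = hc/λ = 6.626×10^-34·2.998×10^8/2.08×10^-6 m = 9.550×10^-20 J.
Since ΔE = (4² − 3²)E_1, E_1 = 1.364×10^-20 J, and L = h/√(8m_eE_1) = 2.10×10^-9 m = 2.10 nm.

L = 2.10 nm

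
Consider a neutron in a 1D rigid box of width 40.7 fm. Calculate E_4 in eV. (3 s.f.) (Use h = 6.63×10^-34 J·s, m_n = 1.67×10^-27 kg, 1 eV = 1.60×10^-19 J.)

E_4 = 1.99×10^6 eV

For an infinite well E_n = n²h²/(8m_nL²), so E_1 = h²/(8m_nL²) = (6.63×10^-34)²/(8·1.67×10^-27·(4.07×10^-14 m)²) = 1.986×10^-14 J.
Then E_4 = 4²·E_1 = 16·1.986×10^-14 J = 3.178×10^-13 J.
Converting, E_4 = 3.178×10^-13 J / (1.60×10^-19 J/eV) = 1.99×10^6 eV.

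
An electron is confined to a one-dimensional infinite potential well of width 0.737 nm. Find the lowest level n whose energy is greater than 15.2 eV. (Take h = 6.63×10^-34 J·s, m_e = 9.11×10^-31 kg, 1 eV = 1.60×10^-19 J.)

E_1 = h²/(8m_eL²) = 1.110×10^-19 J = 0.6938 eV.
Need n² > 15.2/0.6938 = 21.91, i.e. n > 4.681.
The smallest integer satisfying this is n = 5.

n = 5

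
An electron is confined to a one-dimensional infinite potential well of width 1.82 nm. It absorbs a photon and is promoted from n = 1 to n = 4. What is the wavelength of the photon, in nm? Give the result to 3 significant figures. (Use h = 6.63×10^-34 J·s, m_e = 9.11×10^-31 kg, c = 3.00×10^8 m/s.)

λ = 728 nm

E_1 = h²/(8m_eL²) = 1.821×10^-20 J, so ΔE = (4² − 1²)E_1 = 2.732×10^-19 J.
λ = hc/ΔE = (6.63×10^-34·3.00×10^8)/2.732×10^-19 = 7.28×10^-7 m = 728 nm.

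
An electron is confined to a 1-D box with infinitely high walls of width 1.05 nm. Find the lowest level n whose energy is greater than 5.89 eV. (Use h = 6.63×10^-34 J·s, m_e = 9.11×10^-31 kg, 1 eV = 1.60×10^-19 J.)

E_1 = h²/(8m_eL²) = 5.471×10^-20 J = 0.3419 eV.
Need n² > 5.89/0.3419 = 17.23, i.e. n > 4.151.
The smallest integer satisfying this is n = 5.

n = 5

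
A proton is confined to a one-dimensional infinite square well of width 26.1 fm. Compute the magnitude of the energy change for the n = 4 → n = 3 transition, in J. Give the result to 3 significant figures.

|ΔE| = 3.37×10^-13 J

E_1 = h²/(8m_pL²) = 4.815×10^-14 J.
|ΔE| = |4² − 3²|·E_1 = 7·4.815×10^-14 J = 3.37×10^-13 J.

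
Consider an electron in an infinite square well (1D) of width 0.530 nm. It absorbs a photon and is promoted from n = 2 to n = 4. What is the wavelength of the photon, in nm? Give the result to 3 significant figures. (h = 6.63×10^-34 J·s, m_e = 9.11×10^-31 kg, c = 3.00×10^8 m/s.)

E_1 = h²/(8m_eL²) = 2.147×10^-19 J, so ΔE = (4² − 2²)E_1 = 2.576×10^-18 J.
λ = hc/ΔE = (6.63×10^-34·3.00×10^8)/2.576×10^-18 = 7.72×10^-8 m = 77.2 nm.

λ = 77.2 nm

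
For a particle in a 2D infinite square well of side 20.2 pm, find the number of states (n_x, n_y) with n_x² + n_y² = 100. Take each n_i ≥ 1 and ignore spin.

degeneracy = 2

The level has n_x² + n_y² = 100. The ordered positive-integer solutions are (6, 8), (8, 6).
That gives 2 states.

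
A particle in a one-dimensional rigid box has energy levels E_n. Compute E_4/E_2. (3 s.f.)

4.00

E_n ∝ n², so E_4/E_2 = 4²/2² = 16/4 = 4.00.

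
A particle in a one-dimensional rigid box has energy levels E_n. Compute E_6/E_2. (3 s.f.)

9.00

E_n ∝ n², so E_6/E_2 = 6²/2² = 36/4 = 9.00.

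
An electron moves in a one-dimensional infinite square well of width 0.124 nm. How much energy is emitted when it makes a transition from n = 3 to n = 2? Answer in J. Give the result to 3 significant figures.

|ΔE| = 1.96×10^-17 J

E_1 = h²/(8m_eL²) = 3.918×10^-18 J.
|ΔE| = |3² − 2²|·E_1 = 5·3.918×10^-18 J = 1.96×10^-17 J.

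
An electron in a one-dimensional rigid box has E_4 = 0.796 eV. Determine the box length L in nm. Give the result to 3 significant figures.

L = 2.75 nm

From E_n = n²h²/(8m_eL²), L = n·h/√(8m_eE_n).
E_4 = 0.796 eV = 1.275×10^-19 J, so L = 4·6.626×10^-34/√(8·9.109×10^-31·1.275×10^-19) = 2.75×10^-9 m = 2.75 nm.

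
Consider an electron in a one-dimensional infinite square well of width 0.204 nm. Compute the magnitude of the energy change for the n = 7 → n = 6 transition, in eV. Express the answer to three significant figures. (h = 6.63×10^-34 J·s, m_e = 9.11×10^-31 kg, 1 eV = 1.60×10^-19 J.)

|ΔE| = 118 eV

E_1 = h²/(8m_eL²) = 1.449×10^-18 J.
|ΔE| = |7² − 6²|·E_1 = 13·1.449×10^-18 J = 1.884×10^-17 J = 118 eV.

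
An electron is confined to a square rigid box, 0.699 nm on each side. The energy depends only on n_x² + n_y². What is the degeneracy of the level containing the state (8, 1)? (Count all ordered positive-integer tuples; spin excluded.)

The level has n_x² + n_y² = 65. The ordered positive-integer solutions are (1, 8), (4, 7), (7, 4), (8, 1).
That gives 4 states.

degeneracy = 4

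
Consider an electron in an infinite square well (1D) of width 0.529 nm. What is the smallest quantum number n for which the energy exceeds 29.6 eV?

E_1 = h²/(8m_eL²) = 2.153×10^-19 J = 1.344 eV.
Need n² > 29.6/1.344 = 22.02, i.e. n > 4.693.
The smallest integer satisfying this is n = 5.

n = 5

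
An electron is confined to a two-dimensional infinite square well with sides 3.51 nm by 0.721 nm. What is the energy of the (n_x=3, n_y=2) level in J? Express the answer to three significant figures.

For a 2D rectangular well E = (h²/8m_e)·Σ n_i²/L_i² = (6.626×10^-34)²/(8·9.109×10^-31) · [3²/(3.51 nm)² + 2²/(0.721 nm)²].
Evaluating gives E = 5.08×10^-19 J.

E = 5.08×10^-19 J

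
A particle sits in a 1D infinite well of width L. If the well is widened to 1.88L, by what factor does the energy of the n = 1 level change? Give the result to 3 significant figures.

E_n ∝ 1/L², so the energy scales by 1/1.88² = 0.283.

0.283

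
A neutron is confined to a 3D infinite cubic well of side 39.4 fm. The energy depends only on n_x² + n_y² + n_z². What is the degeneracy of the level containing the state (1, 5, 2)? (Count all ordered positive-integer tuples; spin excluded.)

degeneracy = 6

The level has n_x² + n_y² + n_z² = 30. The ordered positive-integer solutions are (1, 2, 5), (1, 5, 2), (2, 1, 5), (2, 5, 1), (5, 1, 2), (5, 2, 1).
That gives 6 states.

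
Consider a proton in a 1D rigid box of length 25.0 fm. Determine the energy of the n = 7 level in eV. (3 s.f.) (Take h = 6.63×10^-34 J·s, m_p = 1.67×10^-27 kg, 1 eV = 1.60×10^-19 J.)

E_7 = 1.61×10^7 eV

For an infinite well E_n = n²h²/(8m_pL²), so E_1 = h²/(8m_pL²) = (6.63×10^-34)²/(8·1.67×10^-27·(2.50×10^-14 m)²) = 5.264×10^-14 J.
Then E_7 = 7²·E_1 = 49·5.264×10^-14 J = 2.579×10^-12 J.
Converting, E_7 = 2.579×10^-12 J / (1.60×10^-19 J/eV) = 1.61×10^7 eV.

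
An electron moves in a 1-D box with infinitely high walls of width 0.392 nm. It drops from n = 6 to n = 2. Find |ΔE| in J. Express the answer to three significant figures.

E_1 = h²/(8m_eL²) = 3.921×10^-19 J.
|ΔE| = |6² − 2²|·E_1 = 32·3.921×10^-19 J = 1.25×10^-17 J.

|ΔE| = 1.25×10^-17 J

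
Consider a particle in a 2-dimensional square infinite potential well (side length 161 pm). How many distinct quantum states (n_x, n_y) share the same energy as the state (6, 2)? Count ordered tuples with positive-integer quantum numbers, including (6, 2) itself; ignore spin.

The level has n_x² + n_y² = 40. The ordered positive-integer solutions are (2, 6), (6, 2).
That gives 2 states.

degeneracy = 2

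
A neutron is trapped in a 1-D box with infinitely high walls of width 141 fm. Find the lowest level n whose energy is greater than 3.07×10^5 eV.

E_1 = h²/(8m_nL²) = 1.648×10^-15 J = 1.029×10^4 eV.
Need n² > 3.07×10^5/1.029×10^4 = 29.83, i.e. n > 5.462.
The smallest integer satisfying this is n = 6.

n = 6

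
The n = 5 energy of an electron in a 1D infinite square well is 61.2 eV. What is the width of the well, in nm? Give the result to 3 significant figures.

From E_n = n²h²/(8m_eL²), L = n·h/√(8m_eE_n).
E_5 = 61.2 eV = 9.804×10^-18 J, so L = 5·6.626×10^-34/√(8·9.109×10^-31·9.804×10^-18) = 3.92×10^-10 m = 0.392 nm.

L = 0.392 nm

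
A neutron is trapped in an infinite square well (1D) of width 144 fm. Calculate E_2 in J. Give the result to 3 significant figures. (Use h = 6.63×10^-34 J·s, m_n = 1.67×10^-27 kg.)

For an infinite well E_n = n²h²/(8m_nL²), so E_1 = h²/(8m_nL²) = (6.63×10^-34)²/(8·1.67×10^-27·(1.44×10^-13 m)²) = 1.587×10^-15 J.
Then E_2 = 2²·E_1 = 4·1.587×10^-15 J = 6.35×10^-15 J.

E_2 = 6.35×10^-15 J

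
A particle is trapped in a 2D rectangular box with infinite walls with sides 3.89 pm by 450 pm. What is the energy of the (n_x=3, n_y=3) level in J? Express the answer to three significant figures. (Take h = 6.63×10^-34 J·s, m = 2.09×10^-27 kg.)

For a 2D rectangular well E = (h²/8m)·Σ n_i²/L_i² = (6.63×10^-34)²/(8·2.09×10^-27) · [3²/(3.89 pm)² + 3²/(450 pm)²].
Evaluating gives E = 1.56×10^-17 J.

E = 1.56×10^-17 J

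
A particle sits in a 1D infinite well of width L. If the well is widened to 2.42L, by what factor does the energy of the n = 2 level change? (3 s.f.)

E_n ∝ 1/L², so the energy scales by 1/2.42² = 0.171.

0.171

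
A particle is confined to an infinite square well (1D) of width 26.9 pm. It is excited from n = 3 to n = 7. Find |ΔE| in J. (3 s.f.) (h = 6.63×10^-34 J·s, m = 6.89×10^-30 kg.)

E_1 = h²/(8mL²) = 1.102×10^-17 J.
|ΔE| = |3² − 7²|·E_1 = 40·1.102×10^-17 J = 4.41×10^-16 J.

|ΔE| = 4.41×10^-16 J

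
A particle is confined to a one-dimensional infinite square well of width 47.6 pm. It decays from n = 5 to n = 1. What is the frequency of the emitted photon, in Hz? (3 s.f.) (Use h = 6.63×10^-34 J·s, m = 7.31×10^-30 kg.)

E_1 = h²/(8mL²) = 3.317×10^-18 J and ΔE = (5² − 1²)E_1 = 7.961×10^-17 J.
f = ΔE/h = 7.961×10^-17/6.63×10^-34 = 1.20×10^17 Hz.

f = 1.20×10^17 Hz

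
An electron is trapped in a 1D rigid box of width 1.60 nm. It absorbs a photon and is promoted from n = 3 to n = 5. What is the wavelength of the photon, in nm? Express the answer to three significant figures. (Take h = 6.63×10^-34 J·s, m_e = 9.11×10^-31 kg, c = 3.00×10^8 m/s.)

λ = 528 nm

E_1 = h²/(8m_eL²) = 2.356×10^-20 J, so ΔE = (5² − 3²)E_1 = 3.770×10^-19 J.
λ = hc/ΔE = (6.63×10^-34·3.00×10^8)/3.770×10^-19 = 5.28×10^-7 m = 528 nm.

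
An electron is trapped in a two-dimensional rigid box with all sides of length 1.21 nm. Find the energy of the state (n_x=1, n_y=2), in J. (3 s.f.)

For a 2D rectangular well E = (h²/8m_e)·Σ n_i²/L_i² = (6.626×10^-34)²/(8·9.109×10^-31) · [1²/(1.21 nm)² + 2²/(1.21 nm)²].
Evaluating gives E = 2.06×10^-19 J.

E = 2.06×10^-19 J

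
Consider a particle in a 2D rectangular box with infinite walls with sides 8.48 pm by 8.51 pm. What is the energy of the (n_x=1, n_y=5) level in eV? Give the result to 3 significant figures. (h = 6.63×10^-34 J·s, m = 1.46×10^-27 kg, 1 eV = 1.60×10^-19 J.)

For a 2D rectangular well E = (h²/8m)·Σ n_i²/L_i² = (6.63×10^-34)²/(8·1.46×10^-27) · [1²/(8.48 pm)² + 5²/(8.51 pm)²].
Evaluating gives E = 1.352×10^-17 J = 84.5 eV.

E = 84.5 eV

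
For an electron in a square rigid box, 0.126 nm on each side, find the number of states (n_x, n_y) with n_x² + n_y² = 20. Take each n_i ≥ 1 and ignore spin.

degeneracy = 2

The level has n_x² + n_y² = 20. The ordered positive-integer solutions are (2, 4), (4, 2).
That gives 2 states.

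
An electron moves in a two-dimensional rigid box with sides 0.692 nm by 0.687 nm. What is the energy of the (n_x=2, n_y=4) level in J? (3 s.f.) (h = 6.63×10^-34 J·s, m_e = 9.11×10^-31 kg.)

E = 2.55×10^-18 J

For a 2D rectangular well E = (h²/8m_e)·Σ n_i²/L_i² = (6.63×10^-34)²/(8·9.11×10^-31) · [2²/(0.692 nm)² + 4²/(0.687 nm)²].
Evaluating gives E = 2.55×10^-18 J.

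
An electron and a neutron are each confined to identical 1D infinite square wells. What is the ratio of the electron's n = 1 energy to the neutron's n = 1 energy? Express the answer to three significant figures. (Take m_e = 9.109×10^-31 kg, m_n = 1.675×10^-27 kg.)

1.84×10^3

E_n ∝ 1/m at fixed n and L, so the ratio is m_n/m_e = 1.675×10^-27/9.109×10^-31 = 1.84×10^3.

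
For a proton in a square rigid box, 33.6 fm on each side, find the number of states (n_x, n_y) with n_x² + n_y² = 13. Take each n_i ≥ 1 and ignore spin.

degeneracy = 2

The level has n_x² + n_y² = 13. The ordered positive-integer solutions are (2, 3), (3, 2).
That gives 2 states.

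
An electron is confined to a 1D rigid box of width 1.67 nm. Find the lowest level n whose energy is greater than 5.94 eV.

E_1 = h²/(8m_eL²) = 2.160×10^-20 J = 0.1348 eV.
Need n² > 5.94/0.1348 = 44.07, i.e. n > 6.639.
The smallest integer satisfying this is n = 7.

n = 7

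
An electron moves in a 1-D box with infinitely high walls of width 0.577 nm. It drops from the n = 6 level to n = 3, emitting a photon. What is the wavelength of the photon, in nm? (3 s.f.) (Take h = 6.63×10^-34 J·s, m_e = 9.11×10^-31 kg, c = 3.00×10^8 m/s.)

E_1 = h²/(8m_eL²) = 1.812×10^-19 J, so ΔE = (6² − 3²)E_1 = 4.892×10^-18 J.
λ = hc/ΔE = (6.63×10^-34·3.00×10^8)/4.892×10^-18 = 4.07×10^-8 m = 40.7 nm.

λ = 40.7 nm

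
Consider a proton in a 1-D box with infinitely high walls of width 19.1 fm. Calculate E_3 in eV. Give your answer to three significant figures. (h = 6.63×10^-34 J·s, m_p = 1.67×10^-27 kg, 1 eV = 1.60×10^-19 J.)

For an infinite well E_n = n²h²/(8m_pL²), so E_1 = h²/(8m_pL²) = (6.63×10^-34)²/(8·1.67×10^-27·(1.91×10^-14 m)²) = 9.019×10^-14 J.
Then E_3 = 3²·E_1 = 9·9.019×10^-14 J = 8.117×10^-13 J.
Converting, E_3 = 8.117×10^-13 J / (1.60×10^-19 J/eV) = 5.07×10^6 eV.

E_3 = 5.07×10^6 eV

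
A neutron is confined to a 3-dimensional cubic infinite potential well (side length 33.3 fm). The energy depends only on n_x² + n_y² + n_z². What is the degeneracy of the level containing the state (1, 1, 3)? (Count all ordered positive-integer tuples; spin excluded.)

The level has n_x² + n_y² + n_z² = 11. The ordered positive-integer solutions are (1, 1, 3), (1, 3, 1), (3, 1, 1).
That gives 3 states.

degeneracy = 3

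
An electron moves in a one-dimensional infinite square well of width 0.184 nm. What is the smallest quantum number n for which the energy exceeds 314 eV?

n = 6

E_1 = h²/(8m_eL²) = 1.780×10^-18 J = 11.11 eV.
Need n² > 314/11.11 = 28.26, i.e. n > 5.316.
The smallest integer satisfying this is n = 6.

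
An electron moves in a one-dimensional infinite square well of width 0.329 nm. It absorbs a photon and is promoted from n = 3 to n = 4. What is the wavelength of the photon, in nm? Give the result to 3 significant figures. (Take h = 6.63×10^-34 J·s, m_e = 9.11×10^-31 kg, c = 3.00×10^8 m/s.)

λ = 51.0 nm

E_1 = h²/(8m_eL²) = 5.572×10^-19 J, so ΔE = (4² − 3²)E_1 = 3.900×10^-18 J.
λ = hc/ΔE = (6.63×10^-34·3.00×10^8)/3.900×10^-18 = 5.10×10^-8 m = 51.0 nm.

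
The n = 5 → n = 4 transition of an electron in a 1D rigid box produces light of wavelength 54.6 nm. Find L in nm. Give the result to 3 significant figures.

The photon carries ΔE = hc/λ = 6.626×10^-34·2.998×10^8/5.46×10^-8 m = 3.638×10^-18 J.
Since ΔE = (5² − 4²)E_1, E_1 = 4.042×10^-19 J, and L = h/√(8m_eE_1) = 3.86×10^-10 m = 0.386 nm.

L = 0.386 nm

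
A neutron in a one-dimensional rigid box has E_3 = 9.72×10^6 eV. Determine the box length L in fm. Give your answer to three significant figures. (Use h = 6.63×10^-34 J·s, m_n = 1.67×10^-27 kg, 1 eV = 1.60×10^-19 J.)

L = 13.8 fm

From E_n = n²h²/(8m_nL²), L = n·h/√(8m_nE_n).
E_3 = 9.72×10^6 eV = 1.555×10^-12 J, so L = 3·6.63×10^-34/√(8·1.67×10^-27·1.555×10^-12) = 1.38×10^-14 m = 13.8 fm.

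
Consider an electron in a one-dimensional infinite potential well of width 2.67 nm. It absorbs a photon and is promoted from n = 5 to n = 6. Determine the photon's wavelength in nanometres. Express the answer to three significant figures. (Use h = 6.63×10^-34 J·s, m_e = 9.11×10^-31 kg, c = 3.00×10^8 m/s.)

λ = 2.14×10^3 nm

E_1 = h²/(8m_eL²) = 8.461×10^-21 J, so ΔE = (6² − 5²)E_1 = 9.307×10^-20 J.
λ = hc/ΔE = (6.63×10^-34·3.00×10^8)/9.307×10^-20 = 2.14×10^-6 m = 2.14×10^3 nm.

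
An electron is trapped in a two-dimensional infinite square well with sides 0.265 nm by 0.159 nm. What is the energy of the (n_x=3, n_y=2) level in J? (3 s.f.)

E = 1.73×10^-17 J

For a 2D rectangular well E = (h²/8m_e)·Σ n_i²/L_i² = (6.626×10^-34)²/(8·9.109×10^-31) · [3²/(0.265 nm)² + 2²/(0.159 nm)²].
Evaluating gives E = 1.73×10^-17 J.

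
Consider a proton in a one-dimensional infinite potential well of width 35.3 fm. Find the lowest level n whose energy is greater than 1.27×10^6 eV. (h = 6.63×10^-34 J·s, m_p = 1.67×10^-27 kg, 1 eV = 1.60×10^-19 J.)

E_1 = h²/(8m_pL²) = 2.640×10^-14 J = 1.650×10^5 eV.
Need n² > 1.27×10^6/1.650×10^5 = 7.697, i.e. n > 2.774.
The smallest integer satisfying this is n = 3.

n = 3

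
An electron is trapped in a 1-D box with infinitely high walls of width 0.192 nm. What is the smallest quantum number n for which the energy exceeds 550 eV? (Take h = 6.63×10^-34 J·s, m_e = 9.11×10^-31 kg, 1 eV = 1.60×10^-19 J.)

E_1 = h²/(8m_eL²) = 1.636×10^-18 J = 10.23 eV.
Need n² > 550/10.23 = 53.76, i.e. n > 7.332.
The smallest integer satisfying this is n = 8.

n = 8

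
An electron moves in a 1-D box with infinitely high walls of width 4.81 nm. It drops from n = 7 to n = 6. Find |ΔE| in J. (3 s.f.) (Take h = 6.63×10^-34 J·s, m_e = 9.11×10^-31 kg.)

E_1 = h²/(8m_eL²) = 2.607×10^-21 J.
|ΔE| = |7² − 6²|·E_1 = 13·2.607×10^-21 J = 3.39×10^-20 J.

|ΔE| = 3.39×10^-20 J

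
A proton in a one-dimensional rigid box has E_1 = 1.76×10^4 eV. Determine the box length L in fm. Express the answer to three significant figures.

From E_n = n²h²/(8m_pL²), L = n·h/√(8m_pE_n).
E_1 = 1.76×10^4 eV = 2.820×10^-15 J, so L = 1·6.626×10^-34/√(8·1.673×10^-27·2.820×10^-15) = 1.08×10^-13 m = 108 fm.

L = 108 fm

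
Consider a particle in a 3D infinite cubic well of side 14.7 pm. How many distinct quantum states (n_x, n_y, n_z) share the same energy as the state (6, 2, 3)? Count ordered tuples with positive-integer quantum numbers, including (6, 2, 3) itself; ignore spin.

degeneracy = 6

The level has n_x² + n_y² + n_z² = 49. The ordered positive-integer solutions are (2, 3, 6), (2, 6, 3), (3, 2, 6), (3, 6, 2), (6, 2, 3), (6, 3, 2).
That gives 6 states.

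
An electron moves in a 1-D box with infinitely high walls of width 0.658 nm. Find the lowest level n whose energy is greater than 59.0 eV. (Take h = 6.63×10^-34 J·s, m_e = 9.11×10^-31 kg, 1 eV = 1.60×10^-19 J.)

n = 9

E_1 = h²/(8m_eL²) = 1.393×10^-19 J = 0.8706 eV.
Need n² > 59.0/0.8706 = 67.77, i.e. n > 8.232.
The smallest integer satisfying this is n = 9.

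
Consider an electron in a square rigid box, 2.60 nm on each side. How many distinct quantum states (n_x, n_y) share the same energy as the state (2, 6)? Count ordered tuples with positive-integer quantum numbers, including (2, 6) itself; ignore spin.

degeneracy = 2

The level has n_x² + n_y² = 40. The ordered positive-integer solutions are (2, 6), (6, 2).
That gives 2 states.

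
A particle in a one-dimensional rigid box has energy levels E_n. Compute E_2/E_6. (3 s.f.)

E_n ∝ n², so E_2/E_6 = 2²/6² = 4/36 = 0.111.

0.111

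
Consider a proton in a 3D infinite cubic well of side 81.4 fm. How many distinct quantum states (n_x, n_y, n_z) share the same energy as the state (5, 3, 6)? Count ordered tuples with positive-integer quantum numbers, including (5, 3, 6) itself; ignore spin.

degeneracy = 6

The level has n_x² + n_y² + n_z² = 70. The ordered positive-integer solutions are (3, 5, 6), (3, 6, 5), (5, 3, 6), (5, 6, 3), (6, 3, 5), (6, 5, 3).
That gives 6 states.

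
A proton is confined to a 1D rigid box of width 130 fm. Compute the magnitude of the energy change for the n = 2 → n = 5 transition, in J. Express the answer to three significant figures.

E_1 = h²/(8m_pL²) = 1.941×10^-15 J.
|ΔE| = |2² − 5²|·E_1 = 21·1.941×10^-15 J = 4.08×10^-14 J.

|ΔE| = 4.08×10^-14 J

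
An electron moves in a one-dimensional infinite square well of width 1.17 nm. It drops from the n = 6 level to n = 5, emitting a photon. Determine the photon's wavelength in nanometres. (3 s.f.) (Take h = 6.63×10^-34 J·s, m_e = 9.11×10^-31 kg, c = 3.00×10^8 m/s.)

E_1 = h²/(8m_eL²) = 4.406×10^-20 J, so ΔE = (6² − 5²)E_1 = 4.847×10^-19 J.
λ = hc/ΔE = (6.63×10^-34·3.00×10^8)/4.847×10^-19 = 4.10×10^-7 m = 410 nm.

λ = 410 nm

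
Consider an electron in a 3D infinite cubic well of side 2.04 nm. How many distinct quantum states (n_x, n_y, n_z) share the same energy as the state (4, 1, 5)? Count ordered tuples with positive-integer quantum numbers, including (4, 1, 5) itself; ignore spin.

degeneracy = 6

The level has n_x² + n_y² + n_z² = 42. The ordered positive-integer solutions are (1, 4, 5), (1, 5, 4), (4, 1, 5), (4, 5, 1), (5, 1, 4), (5, 4, 1).
That gives 6 states.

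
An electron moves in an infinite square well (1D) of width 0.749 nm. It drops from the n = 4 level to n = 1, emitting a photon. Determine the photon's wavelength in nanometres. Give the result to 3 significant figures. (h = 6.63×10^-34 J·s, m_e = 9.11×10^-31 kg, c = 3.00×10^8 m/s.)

λ = 123 nm

E_1 = h²/(8m_eL²) = 1.075×10^-19 J, so ΔE = (4² − 1²)E_1 = 1.613×10^-18 J.
λ = hc/ΔE = (6.63×10^-34·3.00×10^8)/1.613×10^-18 = 1.23×10^-7 m = 123 nm.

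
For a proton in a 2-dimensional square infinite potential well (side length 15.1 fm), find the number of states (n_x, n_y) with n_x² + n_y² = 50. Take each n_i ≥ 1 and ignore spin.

The level has n_x² + n_y² = 50. The ordered positive-integer solutions are (1, 7), (5, 5), (7, 1).
That gives 3 states.

degeneracy = 3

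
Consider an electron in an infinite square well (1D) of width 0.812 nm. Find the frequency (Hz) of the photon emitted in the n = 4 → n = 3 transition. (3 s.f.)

f = 9.65×10^14 Hz

E_1 = h²/(8m_eL²) = 9.138×10^-20 J and ΔE = (4² − 3²)E_1 = 6.397×10^-19 J.
f = ΔE/h = 6.397×10^-19/6.626×10^-34 = 9.65×10^14 Hz.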